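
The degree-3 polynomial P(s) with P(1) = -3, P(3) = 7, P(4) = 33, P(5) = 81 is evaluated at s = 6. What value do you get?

Using Newton's divided-difference form:
P[1,3] = (7 - (-3)) / (3 - 1) = 5
P[3,4] = (33 - 7) / (4 - 3) = 26
P[4,5] = (81 - 33) / (5 - 4) = 48
P[1,3,4] = (26 - 5) / (4 - 1) = 7
P[3,4,5] = (48 - 26) / (5 - 3) = 11
P[1,3,4,5] = (11 - 7) / (5 - 1) = 1
P(6) = -3 + 5·(5) + 7·(5)·(3) + 1·(5)·(3)·(2) = 157

157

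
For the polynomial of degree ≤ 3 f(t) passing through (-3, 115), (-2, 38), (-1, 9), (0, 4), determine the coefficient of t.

-1

Build the Lagrange basis polynomials:
L_0(t) = (t + 2)(t + 1)t / [-6] = -(1/6)t^3 - (1/2)t^2 - (1/3)t
L_1(t) = (t + 3)(t + 1)t / [2] = (1/2)t^3 + 2t^2 + (3/2)t
L_2(t) = (t + 3)(t + 2)t / [-2] = -(1/2)t^3 - (5/2)t^2 - 3t
L_3(t) = (t + 3)(t + 2)(t + 1) / [6] = (1/6)t^3 + t^2 + (11/6)t + 1
f(t) = 115·L_0 + 38·L_1 + 9·L_2 + 4·L_3
Only the coefficient of t is needed; take it from each L_i and combine:
115·(-1/3) + 38·(3/2) + 9·(-3) + 4·(11/6) = -1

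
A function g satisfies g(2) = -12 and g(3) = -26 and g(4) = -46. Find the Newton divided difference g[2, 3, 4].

g[2,3] = (-26 - (-12)) / (3 - 2) = -14
g[3,4] = (-46 - (-26)) / (4 - 3) = -20
g[2,3,4] = (-20 - (-14)) / (4 - 2) = -3

-3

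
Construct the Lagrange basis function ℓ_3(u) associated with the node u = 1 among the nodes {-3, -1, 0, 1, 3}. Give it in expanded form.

ℓ_3(u) = (u + 3)(u + 1)u(u - 3) / [(4)·(2)·(1)·(-2)]
       = (u^4 + u^3 - 9u^2 - 9u) / (-16)

ℓ_3(u) = -(1/16)u^4 - (1/16)u^3 + (9/16)u^2 + (9/16)u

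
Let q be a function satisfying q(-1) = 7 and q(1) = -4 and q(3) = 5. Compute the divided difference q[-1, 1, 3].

q[-1,1] = (-4 - 7) / (1 - (-1)) = -11/2
q[1,3] = (5 - (-4)) / (3 - 1) = 9/2
q[-1,1,3] = (9/2 - (-11/2)) / (3 - (-1)) = 5/2

5/2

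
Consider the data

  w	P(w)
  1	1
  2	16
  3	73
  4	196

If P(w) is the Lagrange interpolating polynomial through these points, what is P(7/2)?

499/4

L_0(7/2) = (3/2)·(1/2)·(-1/2)/[(-1)·(-2)·(-3)] = 1/16
L_1(7/2) = (5/2)·(1/2)·(-1/2)/[(1)·(-1)·(-2)] = -5/16
L_2(7/2) = (5/2)·(3/2)·(-1/2)/[(2)·(1)·(-1)] = 15/16
L_3(7/2) = (5/2)·(3/2)·(1/2)/[(3)·(2)·(1)] = 5/16
Sum: 1·(1/16) + 16·(-5/16) + 73·(15/16) + 196·(5/16) = 499/4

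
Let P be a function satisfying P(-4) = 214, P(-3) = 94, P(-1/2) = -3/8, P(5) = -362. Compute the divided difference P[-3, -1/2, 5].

-7/2

P[-3,-1/2] = (-3/8 - 94) / (-1/2 - (-3)) = -151/4
P[-1/2,5] = (-362 - (-3/8)) / (5 - (-1/2)) = -263/4
P[-3,-1/2,5] = (-263/4 - (-151/4)) / (5 - (-3)) = -7/2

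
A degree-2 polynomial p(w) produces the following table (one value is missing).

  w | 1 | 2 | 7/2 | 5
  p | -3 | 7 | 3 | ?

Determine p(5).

-119/5

The 3 known values determine p uniquely (degree ≤ 2).
Evaluate each Lagrange basis at w = 5:
L_0(5) = (3)·(3/2)/[(-1)·(-5/2)] = 9/5
L_1(5) = (4)·(3/2)/[(1)·(-3/2)] = -4
L_2(5) = (4)·(3)/[(5/2)·(3/2)] = 16/5
Sum: (-3)·(9/5) + 7·(-4) + 3·(16/5) = -119/5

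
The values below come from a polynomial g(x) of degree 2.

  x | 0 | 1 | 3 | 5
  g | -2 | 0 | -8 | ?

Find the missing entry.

-32

The 3 known values determine g uniquely (degree ≤ 2).
Evaluate each Lagrange basis at x = 5:
L_0(5) = (4)·(2)/[(-1)·(-3)] = 8/3
L_1(5) = (5)·(2)/[(1)·(-2)] = -5
L_2(5) = (5)·(4)/[(3)·(2)] = 10/3
Sum: (-2)·(8/3) + 0 + (-8)·(10/3) = -32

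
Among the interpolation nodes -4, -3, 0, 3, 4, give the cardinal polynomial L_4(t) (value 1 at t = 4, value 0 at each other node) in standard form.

L_4(t) = (1/224)t^4 + (1/56)t^3 - (9/224)t^2 - (9/56)t

L_4(t) = (t + 4)(t + 3)t(t - 3) / [(8)·(7)·(4)·(1)]
       = (t^4 + 4t^3 - 9t^2 - 36t) / (224)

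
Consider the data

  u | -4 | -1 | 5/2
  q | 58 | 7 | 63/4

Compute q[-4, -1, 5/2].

q[-4,-1] = (7 - 58) / (-1 - (-4)) = -17
q[-1,5/2] = (63/4 - 7) / (5/2 - (-1)) = 5/2
q[-4,-1,5/2] = (5/2 - (-17)) / (5/2 - (-4)) = 3

3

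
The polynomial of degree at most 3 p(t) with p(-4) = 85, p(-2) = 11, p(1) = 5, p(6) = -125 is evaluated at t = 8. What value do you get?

-359

Evaluate each Lagrange basis at t = 8:
L_0(8) = (10)·(7)·(2)/[(-2)·(-5)·(-10)] = -7/5
L_1(8) = (12)·(7)·(2)/[(2)·(-3)·(-8)] = 7/2
L_2(8) = (12)·(10)·(2)/[(5)·(3)·(-5)] = -16/5
L_3(8) = (12)·(10)·(7)/[(10)·(8)·(5)] = 21/10
Sum: 85·(-7/5) + 11·(7/2) + 5·(-16/5) + (-125)·(21/10) = -359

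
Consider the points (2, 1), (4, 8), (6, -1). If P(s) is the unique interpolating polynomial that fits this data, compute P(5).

L_0(5) = (1)·(-1)/[(-2)·(-4)] = -1/8
L_1(5) = (3)·(-1)/[(2)·(-2)] = 3/4
L_2(5) = (3)·(1)/[(4)·(2)] = 3/8
Sum: 1·(-1/8) + 8·(3/4) + (-1)·(3/8) = 11/2

11/2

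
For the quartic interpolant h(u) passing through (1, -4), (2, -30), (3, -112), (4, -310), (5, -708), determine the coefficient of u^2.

-3

Build the Lagrange basis polynomials:
L_0(u) = (u - 2)(u - 3)(u - 4)(u - 5) / [24] = (1/24)u^4 - (7/12)u^3 + (71/24)u^2 - (77/12)u + 5
L_1(u) = (u - 1)(u - 3)(u - 4)(u - 5) / [-6] = -(1/6)u^4 + (13/6)u^3 - (59/6)u^2 + (107/6)u - 10
L_2(u) = (u - 1)(u - 2)(u - 4)(u - 5) / [4] = (1/4)u^4 - 3u^3 + (49/4)u^2 - (39/2)u + 10
L_3(u) = (u - 1)(u - 2)(u - 3)(u - 5) / [-6] = -(1/6)u^4 + (11/6)u^3 - (41/6)u^2 + (61/6)u - 5
L_4(u) = (u - 1)(u - 2)(u - 3)(u - 4) / [24] = (1/24)u^4 - (5/12)u^3 + (35/24)u^2 - (25/12)u + 1
h(u) = (-4)·L_0 + (-30)·L_1 + (-112)·L_2 + (-310)·L_3 + (-708)·L_4
Only the coefficient of u^2 is needed; take it from each L_i and combine:
(-4)·(71/24) + (-30)·(-59/6) + (-112)·(49/4) + (-310)·(-41/6) + (-708)·(35/24) = -3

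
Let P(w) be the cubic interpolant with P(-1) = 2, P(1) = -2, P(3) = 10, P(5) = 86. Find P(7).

274

L_0(7) = (6)·(4)·(2)/[(-2)·(-4)·(-6)] = -1
L_1(7) = (8)·(4)·(2)/[(2)·(-2)·(-4)] = 4
L_2(7) = (8)·(6)·(2)/[(4)·(2)·(-2)] = -6
L_3(7) = (8)·(6)·(4)/[(6)·(4)·(2)] = 4
Sum: 2·(-1) + (-2)·(4) + 10·(-6) + 86·(4) = 274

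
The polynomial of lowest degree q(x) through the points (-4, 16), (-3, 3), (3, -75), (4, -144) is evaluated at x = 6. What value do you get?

Evaluate each Lagrange basis at x = 6:
L_0(6) = (9)·(3)·(2)/[(-1)·(-7)·(-8)] = -27/28
L_1(6) = (10)·(3)·(2)/[(1)·(-6)·(-7)] = 10/7
L_2(6) = (10)·(9)·(2)/[(7)·(6)·(-1)] = -30/7
L_3(6) = (10)·(9)·(3)/[(8)·(7)·(1)] = 135/28
Sum: 16·(-27/28) + 3·(10/7) + (-75)·(-30/7) + (-144)·(135/28) = -384

-384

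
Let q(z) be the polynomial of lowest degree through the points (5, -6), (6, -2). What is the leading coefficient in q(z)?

4

Build the Lagrange basis polynomials:
L_0(z) = (z - 6) / [-1] = -z + 6
L_1(z) = (z - 5) / [1] = z - 5
q(z) = (-6)·L_0 + (-2)·L_1
Only the coefficient of z is needed; take it from each L_i and combine:
(-6)·(-1) + (-2)·(1) = 4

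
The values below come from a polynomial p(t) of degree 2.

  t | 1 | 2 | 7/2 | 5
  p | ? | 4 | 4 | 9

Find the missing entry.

61/9

The 3 known values determine p uniquely (degree ≤ 2).
Evaluate each Lagrange basis at t = 1:
L_0(1) = (-5/2)·(-4)/[(-3/2)·(-3)] = 20/9
L_1(1) = (-1)·(-4)/[(3/2)·(-3/2)] = -16/9
L_2(1) = (-1)·(-5/2)/[(3)·(3/2)] = 5/9
Sum: 4·(20/9) + 4·(-16/9) + 9·(5/9) = 61/9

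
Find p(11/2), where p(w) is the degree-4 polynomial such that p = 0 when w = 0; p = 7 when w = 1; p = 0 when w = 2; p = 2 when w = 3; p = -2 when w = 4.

-9317/64

L_0(11/2) = (9/2)·(7/2)·(5/2)·(3/2)/[(-1)·(-2)·(-3)·(-4)] = 315/128
L_1(11/2) = (11/2)·(7/2)·(5/2)·(3/2)/[(1)·(-1)·(-2)·(-3)] = -385/32
L_2(11/2) = (11/2)·(9/2)·(5/2)·(3/2)/[(2)·(1)·(-1)·(-2)] = 1485/64
L_3(11/2) = (11/2)·(9/2)·(7/2)·(3/2)/[(3)·(2)·(1)·(-1)] = -693/32
L_4(11/2) = (11/2)·(9/2)·(7/2)·(5/2)/[(4)·(3)·(2)·(1)] = 1155/128
Sum: 0 + 7·(-385/32) + 0 + 2·(-693/32) + (-2)·(1155/128) = -9317/64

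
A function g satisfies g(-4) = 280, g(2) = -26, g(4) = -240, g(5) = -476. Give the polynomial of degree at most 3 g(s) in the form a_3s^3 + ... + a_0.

Newton's divided differences:
g[-4,2] = (-26 - 280) / (2 - (-4)) = -51
g[2,4] = (-240 - (-26)) / (4 - 2) = -107
g[4,5] = (-476 - (-240)) / (5 - 4) = -236
g[-4,2,4] = (-107 - (-51)) / (4 - (-4)) = -7
g[2,4,5] = (-236 - (-107)) / (5 - 2) = -43
g[-4,2,4,5] = (-43 - (-7)) / (5 - (-4)) = -4
g(s) = 280 + (-51)·(s + 4) + (-7)·(s + 4)(s - 2) + (-4)·(s + 4)(s - 2)(s - 4)
Expanding: g(s) = -4s^3 + s^2 - s + 4

g(s) = -4s^3 + s^2 - s + 4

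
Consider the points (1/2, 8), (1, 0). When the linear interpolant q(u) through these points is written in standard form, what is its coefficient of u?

-16

L_0(u) = (u - 1) / [-1/2] = -2u + 2
L_1(u) = (u - 1/2) / [1/2] = 2u - 1
q(u) = 8·L_0 + 0·L_1
Only the coefficient of u is needed; take it from each L_i and combine:
8·(-2) + 0·(2) = -16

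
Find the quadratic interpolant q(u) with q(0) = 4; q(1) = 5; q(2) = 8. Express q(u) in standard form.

q(u) = u^2 + 4

Newton's divided differences:
q[0,1] = (5 - 4) / (1 - 0) = 1
q[1,2] = (8 - 5) / (2 - 1) = 3
q[0,1,2] = (3 - 1) / (2 - 0) = 1
q(u) = 4 + 1·u + 1·u(u - 1)
Expanding: q(u) = u^2 + 4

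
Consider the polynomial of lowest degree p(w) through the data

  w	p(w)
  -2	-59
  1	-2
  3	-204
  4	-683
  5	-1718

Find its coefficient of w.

L_0(w) = (w - 1)(w - 3)(w - 4)(w - 5) / [630] = (1/630)w^4 - (13/630)w^3 + (59/630)w^2 - (107/630)w + 2/21
L_1(w) = (w + 2)(w - 3)(w - 4)(w - 5) / [-72] = -(1/72)w^4 + (5/36)w^3 - (23/72)w^2 - (17/36)w + 5/3
L_2(w) = (w + 2)(w - 1)(w - 4)(w - 5) / [20] = (1/20)w^4 - (2/5)w^3 + (9/20)w^2 + (19/10)w - 2
L_3(w) = (w + 2)(w - 1)(w - 3)(w - 5) / [-18] = -(1/18)w^4 + (7/18)w^3 - (5/18)w^2 - (31/18)w + 5/3
L_4(w) = (w + 2)(w - 1)(w - 3)(w - 4) / [56] = (1/56)w^4 - (3/28)w^3 + (3/56)w^2 + (13/28)w - 3/7
p(w) = (-59)·L_0 + (-2)·L_1 + (-204)·L_2 + (-683)·L_3 + (-1718)·L_4
Only the coefficient of w is needed; take it from each L_i and combine:
(-59)·(-107/630) + (-2)·(-17/36) + (-204)·(19/10) + (-683)·(-31/18) + (-1718)·(13/28) = 2

2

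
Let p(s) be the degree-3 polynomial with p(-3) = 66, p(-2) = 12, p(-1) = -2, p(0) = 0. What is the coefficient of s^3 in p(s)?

Build the Lagrange basis polynomials:
L_0(s) = (s + 2)(s + 1)s / [-6] = -(1/6)s^3 - (1/2)s^2 - (1/3)s
L_1(s) = (s + 3)(s + 1)s / [2] = (1/2)s^3 + 2s^2 + (3/2)s
L_2(s) = (s + 3)(s + 2)s / [-2] = -(1/2)s^3 - (5/2)s^2 - 3s
L_3(s) = (s + 3)(s + 2)(s + 1) / [6] = (1/6)s^3 + s^2 + (11/6)s + 1
p(s) = 66·L_0 + 12·L_1 + (-2)·L_2 + 0·L_3
Only the coefficient of s^3 is needed; take it from each L_i and combine:
66·(-1/6) + 12·(1/2) + (-2)·(-1/2) + 0·(1/6) = -4

-4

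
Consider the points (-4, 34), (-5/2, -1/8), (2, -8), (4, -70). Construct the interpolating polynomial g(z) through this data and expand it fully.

g(z) = -z^3 - z^2 + 3z - 2

Newton's divided differences:
g[-4,-5/2] = (-1/8 - 34) / (-5/2 - (-4)) = -91/4
g[-5/2,2] = (-8 - (-1/8)) / (2 - (-5/2)) = -7/4
g[2,4] = (-70 - (-8)) / (4 - 2) = -31
g[-4,-5/2,2] = (-7/4 - (-91/4)) / (2 - (-4)) = 7/2
g[-5/2,2,4] = (-31 - (-7/4)) / (4 - (-5/2)) = -9/2
g[-4,-5/2,2,4] = (-9/2 - 7/2) / (4 - (-4)) = -1
g(z) = 34 + (-91/4)·(z + 4) + (7/2)·(z + 4)(z + 5/2) + (-1)·(z + 4)(z + 5/2)(z - 2)
Expanding: g(z) = -z^3 - z^2 + 3z - 2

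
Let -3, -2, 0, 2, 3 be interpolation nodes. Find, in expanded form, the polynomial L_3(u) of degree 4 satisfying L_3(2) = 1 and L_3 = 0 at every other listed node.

L_3(u) = (u + 3)(u + 2)u(u - 3) / [(5)·(4)·(2)·(-1)]
       = (u^4 + 2u^3 - 9u^2 - 18u) / (-40)

L_3(u) = -(1/40)u^4 - (1/20)u^3 + (9/40)u^2 + (9/20)u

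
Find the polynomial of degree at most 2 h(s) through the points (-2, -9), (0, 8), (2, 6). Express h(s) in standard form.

Build the Lagrange basis polynomials:
L_0(s) = s(s - 2) / [8] = (1/8)s^2 - (1/4)s
L_1(s) = (s + 2)(s - 2) / [-4] = -(1/4)s^2 + 1
L_2(s) = (s + 2)s / [8] = (1/8)s^2 + (1/4)s
h(s) = (-9)·L_0 + 8·L_1 + 6·L_2
  (-9)·L_0(s) = -(9/8)s^2 + (9/4)s
  8·L_1(s) = -2s^2 + 8
  6·L_2(s) = (3/4)s^2 + (3/2)s
Adding term by term: -(19/8)s^2 + (15/4)s + 8

h(s) = -(19/8)s^2 + (15/4)s + 8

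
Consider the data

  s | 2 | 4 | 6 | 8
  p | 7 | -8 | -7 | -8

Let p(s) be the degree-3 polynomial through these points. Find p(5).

Evaluate each Lagrange basis at s = 5:
L_0(5) = (1)·(-1)·(-3)/[(-2)·(-4)·(-6)] = -1/16
L_1(5) = (3)·(-1)·(-3)/[(2)·(-2)·(-4)] = 9/16
L_2(5) = (3)·(1)·(-3)/[(4)·(2)·(-2)] = 9/16
L_3(5) = (3)·(1)·(-1)/[(6)·(4)·(2)] = -1/16
Sum: 7·(-1/16) + (-8)·(9/16) + (-7)·(9/16) + (-8)·(-1/16) = -67/8

-67/8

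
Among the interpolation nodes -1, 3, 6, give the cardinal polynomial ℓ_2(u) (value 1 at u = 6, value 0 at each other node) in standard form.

ℓ_2(u) = (1/21)u^2 - (2/21)u - 1/7

ℓ_2(u) = (u + 1)(u - 3) / [(7)·(3)]
       = (u^2 - 2u - 3) / (21)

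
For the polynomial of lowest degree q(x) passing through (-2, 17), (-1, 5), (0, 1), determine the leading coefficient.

4

L_0(x) = (x + 1)x / [2] = (1/2)x^2 + (1/2)x
L_1(x) = (x + 2)x / [-1] = -x^2 - 2x
L_2(x) = (x + 2)(x + 1) / [2] = (1/2)x^2 + (3/2)x + 1
q(x) = 17·L_0 + 5·L_1 + 1·L_2
Only the coefficient of x^2 is needed; take it from each L_i and combine:
17·(1/2) + 5·(-1) + 1·(1/2) = 4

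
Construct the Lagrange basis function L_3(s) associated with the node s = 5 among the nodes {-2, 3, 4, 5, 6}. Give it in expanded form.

L_3(s) = (s + 2)(s - 3)(s - 4)(s - 6) / [(7)·(2)·(1)·(-1)]
       = (s^4 - 11s^3 + 28s^2 + 36s - 144) / (-14)

L_3(s) = -(1/14)s^4 + (11/14)s^3 - 2s^2 - (18/7)s + 72/7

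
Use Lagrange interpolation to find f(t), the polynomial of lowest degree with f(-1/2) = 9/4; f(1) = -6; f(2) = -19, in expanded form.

Build the Lagrange basis polynomials:
L_0(t) = (t - 1)(t - 2) / [15/4] = (4/15)t^2 - (4/5)t + 8/15
L_1(t) = (t + 1/2)(t - 2) / [-3/2] = -(2/3)t^2 + t + 2/3
L_2(t) = (t + 1/2)(t - 1) / [5/2] = (2/5)t^2 - (1/5)t - 1/5
f(t) = (9/4)·L_0 + (-6)·L_1 + (-19)·L_2
  (9/4)·L_0(t) = (3/5)t^2 - (9/5)t + 6/5
  (-6)·L_1(t) = 4t^2 - 6t - 4
  (-19)·L_2(t) = -(38/5)t^2 + (19/5)t + 19/5
Adding term by term: -3t^2 - 4t + 1

f(t) = -3t^2 - 4t + 1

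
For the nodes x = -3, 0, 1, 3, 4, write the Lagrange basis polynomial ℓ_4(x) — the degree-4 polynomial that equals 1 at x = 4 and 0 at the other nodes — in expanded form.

ℓ_4(x) = (x + 3)x(x - 1)(x - 3) / [(7)·(4)·(3)·(1)]
       = (x^4 - x^3 - 9x^2 + 9x) / (84)

ℓ_4(x) = (1/84)x^4 - (1/84)x^3 - (3/28)x^2 + (3/28)x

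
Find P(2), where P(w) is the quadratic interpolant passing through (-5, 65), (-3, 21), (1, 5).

Evaluate each Lagrange basis at w = 2:
L_0(2) = (5)·(1)/[(-2)·(-6)] = 5/12
L_1(2) = (7)·(1)/[(2)·(-4)] = -7/8
L_2(2) = (7)·(5)/[(6)·(4)] = 35/24
Sum: 65·(5/12) + 21·(-7/8) + 5·(35/24) = 16

16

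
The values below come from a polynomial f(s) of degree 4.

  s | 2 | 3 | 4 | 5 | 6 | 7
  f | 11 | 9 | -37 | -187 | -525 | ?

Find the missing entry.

The 5 known values determine f uniquely (degree ≤ 4).
Evaluate each Lagrange basis at s = 7:
L_0(7) = (4)·(3)·(2)·(1)/[(-1)·(-2)·(-3)·(-4)] = 1
L_1(7) = (5)·(3)·(2)·(1)/[(1)·(-1)·(-2)·(-3)] = -5
L_2(7) = (5)·(4)·(2)·(1)/[(2)·(1)·(-1)·(-2)] = 10
L_3(7) = (5)·(4)·(3)·(1)/[(3)·(2)·(1)·(-1)] = -10
L_4(7) = (5)·(4)·(3)·(2)/[(4)·(3)·(2)·(1)] = 5
Sum: 11·(1) + 9·(-5) + (-37)·(10) + (-187)·(-10) + (-525)·(5) = -1159

-1159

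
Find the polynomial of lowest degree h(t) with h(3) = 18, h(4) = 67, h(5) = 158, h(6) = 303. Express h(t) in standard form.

Build the Lagrange basis polynomials:
L_0(t) = (t - 4)(t - 5)(t - 6) / [-6] = -(1/6)t^3 + (5/2)t^2 - (37/3)t + 20
L_1(t) = (t - 3)(t - 5)(t - 6) / [2] = (1/2)t^3 - 7t^2 + (63/2)t - 45
L_2(t) = (t - 3)(t - 4)(t - 6) / [-2] = -(1/2)t^3 + (13/2)t^2 - 27t + 36
L_3(t) = (t - 3)(t - 4)(t - 5) / [6] = (1/6)t^3 - 2t^2 + (47/6)t - 10
h(t) = 18·L_0 + 67·L_1 + 158·L_2 + 303·L_3
  18·L_0(t) = -3t^3 + 45t^2 - 222t + 360
  67·L_1(t) = (67/2)t^3 - 469t^2 + (4221/2)t - 3015
  158·L_2(t) = -79t^3 + 1027t^2 - 4266t + 5688
  303·L_3(t) = (101/2)t^3 - 606t^2 + (4747/2)t - 3030
Adding term by term: 2t^3 - 3t^2 - 4t + 3

h(t) = 2t^3 - 3t^2 - 4t + 3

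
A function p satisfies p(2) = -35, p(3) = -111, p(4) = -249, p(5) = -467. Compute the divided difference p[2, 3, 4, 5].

p[2,3] = (-111 - (-35)) / (3 - 2) = -76
p[3,4] = (-249 - (-111)) / (4 - 3) = -138
p[4,5] = (-467 - (-249)) / (5 - 4) = -218
p[2,3,4] = (-138 - (-76)) / (4 - 2) = -31
p[3,4,5] = (-218 - (-138)) / (5 - 3) = -40
p[2,3,4,5] = (-40 - (-31)) / (5 - 2) = -3

-3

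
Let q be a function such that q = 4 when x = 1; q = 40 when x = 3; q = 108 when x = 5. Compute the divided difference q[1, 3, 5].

q[1,3] = (40 - 4) / (3 - 1) = 18
q[3,5] = (108 - 40) / (5 - 3) = 34
q[1,3,5] = (34 - 18) / (5 - 1) = 4

4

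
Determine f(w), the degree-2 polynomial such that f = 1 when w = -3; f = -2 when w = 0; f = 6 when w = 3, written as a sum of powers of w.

Newton's divided differences:
f[-3,0] = (-2 - 1) / (0 - (-3)) = -1
f[0,3] = (6 - (-2)) / (3 - 0) = 8/3
f[-3,0,3] = (8/3 - (-1)) / (3 - (-3)) = 11/18
f(w) = 1 + (-1)·(w + 3) + (11/18)·(w + 3)w
Expanding: f(w) = (11/18)w^2 + (5/6)w - 2

f(w) = (11/18)w^2 + (5/6)w - 2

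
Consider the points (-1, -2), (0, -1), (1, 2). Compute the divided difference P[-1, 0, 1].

P[-1,0] = (-1 - (-2)) / (0 - (-1)) = 1
P[0,1] = (2 - (-1)) / (1 - 0) = 3
P[-1,0,1] = (3 - 1) / (1 - (-1)) = 1

1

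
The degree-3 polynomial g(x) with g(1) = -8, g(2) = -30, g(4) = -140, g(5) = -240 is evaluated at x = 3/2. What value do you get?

-135/8

Evaluate each Lagrange basis at x = 3/2:
L_0(3/2) = (-1/2)·(-5/2)·(-7/2)/[(-1)·(-3)·(-4)] = 35/96
L_1(3/2) = (1/2)·(-5/2)·(-7/2)/[(1)·(-2)·(-3)] = 35/48
L_2(3/2) = (1/2)·(-1/2)·(-7/2)/[(3)·(2)·(-1)] = -7/48
L_3(3/2) = (1/2)·(-1/2)·(-5/2)/[(4)·(3)·(1)] = 5/96
Sum: (-8)·(35/96) + (-30)·(35/48) + (-140)·(-7/48) + (-240)·(5/96) = -135/8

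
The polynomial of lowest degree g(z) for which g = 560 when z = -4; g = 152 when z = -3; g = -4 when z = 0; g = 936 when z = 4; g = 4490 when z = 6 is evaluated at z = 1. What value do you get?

L_0(1) = (4)·(1)·(-3)·(-5)/[(-1)·(-4)·(-8)·(-10)] = 3/16
L_1(1) = (5)·(1)·(-3)·(-5)/[(1)·(-3)·(-7)·(-9)] = -25/63
L_2(1) = (5)·(4)·(-3)·(-5)/[(4)·(3)·(-4)·(-6)] = 25/24
L_3(1) = (5)·(4)·(1)·(-5)/[(8)·(7)·(4)·(-2)] = 25/112
L_4(1) = (5)·(4)·(1)·(-3)/[(10)·(9)·(6)·(2)] = -1/18
Sum: 560·(3/16) + 152·(-25/63) + (-4)·(25/24) + 936·(25/112) + 4490·(-1/18) = 0

0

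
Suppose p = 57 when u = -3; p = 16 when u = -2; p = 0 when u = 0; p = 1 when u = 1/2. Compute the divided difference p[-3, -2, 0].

p[-3,-2] = (16 - 57) / (-2 - (-3)) = -41
p[-2,0] = (0 - 16) / (0 - (-2)) = -8
p[-3,-2,0] = (-8 - (-41)) / (0 - (-3)) = 11

11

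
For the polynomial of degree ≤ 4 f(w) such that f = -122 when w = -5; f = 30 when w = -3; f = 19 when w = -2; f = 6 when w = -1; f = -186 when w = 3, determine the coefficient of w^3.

L_0(w) = (w + 3)(w + 2)(w + 1)(w - 3) / [192] = (1/192)w^4 + (1/64)w^3 - (7/192)w^2 - (9/64)w - 3/32
L_1(w) = (w + 5)(w + 2)(w + 1)(w - 3) / [-24] = -(1/24)w^4 - (5/24)w^3 + (7/24)w^2 + (41/24)w + 5/4
L_2(w) = (w + 5)(w + 3)(w + 1)(w - 3) / [15] = (1/15)w^4 + (2/5)w^3 - (4/15)w^2 - (18/5)w - 3
L_3(w) = (w + 5)(w + 3)(w + 2)(w - 3) / [-32] = -(1/32)w^4 - (7/32)w^3 - (1/32)w^2 + (63/32)w + 45/16
L_4(w) = (w + 5)(w + 3)(w + 2)(w + 1) / [960] = (1/960)w^4 + (11/960)w^3 + (41/960)w^2 + (61/960)w + 1/32
f(w) = (-122)·L_0 + 30·L_1 + 19·L_2 + 6·L_3 + (-186)·L_4
Only the coefficient of w^3 is needed; take it from each L_i and combine:
(-122)·(1/64) + 30·(-5/24) + 19·(2/5) + 6·(-7/32) + (-186)·(11/960) = -4

-4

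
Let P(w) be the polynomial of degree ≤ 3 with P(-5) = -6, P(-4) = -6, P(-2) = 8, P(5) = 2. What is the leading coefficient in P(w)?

-101/315

Build the Lagrange basis polynomials:
L_0(w) = (w + 4)(w + 2)(w - 5) / [-30] = -(1/30)w^3 - (1/30)w^2 + (11/15)w + 4/3
L_1(w) = (w + 5)(w + 2)(w - 5) / [18] = (1/18)w^3 + (1/9)w^2 - (25/18)w - 25/9
L_2(w) = (w + 5)(w + 4)(w - 5) / [-42] = -(1/42)w^3 - (2/21)w^2 + (25/42)w + 50/21
L_3(w) = (w + 5)(w + 4)(w + 2) / [630] = (1/630)w^3 + (11/630)w^2 + (19/315)w + 4/63
P(w) = (-6)·L_0 + (-6)·L_1 + 8·L_2 + 2·L_3
Only the coefficient of w^3 is needed; take it from each L_i and combine:
(-6)·(-1/30) + (-6)·(1/18) + 8·(-1/42) + 2·(1/630) = -101/315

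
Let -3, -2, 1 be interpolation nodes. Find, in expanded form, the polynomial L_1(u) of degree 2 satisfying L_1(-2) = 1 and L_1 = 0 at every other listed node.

L_1(u) = (u + 3)(u - 1) / [(1)·(-3)]
       = (u^2 + 2u - 3) / (-3)

L_1(u) = -(1/3)u^2 - (2/3)u + 1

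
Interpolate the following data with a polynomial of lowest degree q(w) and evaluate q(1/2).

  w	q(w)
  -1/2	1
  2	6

3

L_0(1/2) = (-3/2)/[(-5/2)] = 3/5
L_1(1/2) = (1)/[(5/2)] = 2/5
Sum: 1·(3/5) + 6·(2/5) = 3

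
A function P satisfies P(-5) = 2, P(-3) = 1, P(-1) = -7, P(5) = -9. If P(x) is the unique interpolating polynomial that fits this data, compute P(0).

-93/8

L_0(0) = (3)·(1)·(-5)/[(-2)·(-4)·(-10)] = 3/16
L_1(0) = (5)·(1)·(-5)/[(2)·(-2)·(-8)] = -25/32
L_2(0) = (5)·(3)·(-5)/[(4)·(2)·(-6)] = 25/16
L_3(0) = (5)·(3)·(1)/[(10)·(8)·(6)] = 1/32
Sum: 2·(3/16) + 1·(-25/32) + (-7)·(25/16) + (-9)·(1/32) = -93/8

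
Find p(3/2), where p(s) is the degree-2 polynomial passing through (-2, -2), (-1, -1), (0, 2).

41/4

Using Newton's divided-difference form:
p[-2,-1] = (-1 - (-2)) / (-1 - (-2)) = 1
p[-1,0] = (2 - (-1)) / (0 - (-1)) = 3
p[-2,-1,0] = (3 - 1) / (0 - (-2)) = 1
p(3/2) = -2 + 1·(7/2) + 1·(7/2)·(5/2) = 41/4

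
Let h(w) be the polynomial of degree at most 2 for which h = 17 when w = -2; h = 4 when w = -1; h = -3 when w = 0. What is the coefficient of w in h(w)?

-4

L_0(w) = (w + 1)w / [2] = (1/2)w^2 + (1/2)w
L_1(w) = (w + 2)w / [-1] = -w^2 - 2w
L_2(w) = (w + 2)(w + 1) / [2] = (1/2)w^2 + (3/2)w + 1
h(w) = 17·L_0 + 4·L_1 + (-3)·L_2
Only the coefficient of w is needed; take it from each L_i and combine:
17·(1/2) + 4·(-2) + (-3)·(3/2) = -4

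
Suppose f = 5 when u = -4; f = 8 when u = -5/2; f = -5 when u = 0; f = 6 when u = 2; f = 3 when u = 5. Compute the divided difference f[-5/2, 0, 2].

107/45

f[-5/2,0] = (-5 - 8) / (0 - (-5/2)) = -26/5
f[0,2] = (6 - (-5)) / (2 - 0) = 11/2
f[-5/2,0,2] = (11/2 - (-26/5)) / (2 - (-5/2)) = 107/45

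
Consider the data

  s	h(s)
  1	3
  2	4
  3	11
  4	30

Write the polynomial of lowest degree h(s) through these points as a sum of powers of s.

h(s) = s^3 - 3s^2 + 3s + 2

Build the Lagrange basis polynomials:
L_0(s) = (s - 2)(s - 3)(s - 4) / [-6] = -(1/6)s^3 + (3/2)s^2 - (13/3)s + 4
L_1(s) = (s - 1)(s - 3)(s - 4) / [2] = (1/2)s^3 - 4s^2 + (19/2)s - 6
L_2(s) = (s - 1)(s - 2)(s - 4) / [-2] = -(1/2)s^3 + (7/2)s^2 - 7s + 4
L_3(s) = (s - 1)(s - 2)(s - 3) / [6] = (1/6)s^3 - s^2 + (11/6)s - 1
h(s) = 3·L_0 + 4·L_1 + 11·L_2 + 30·L_3
  3·L_0(s) = -(1/2)s^3 + (9/2)s^2 - 13s + 12
  4·L_1(s) = 2s^3 - 16s^2 + 38s - 24
  11·L_2(s) = -(11/2)s^3 + (77/2)s^2 - 77s + 44
  30·L_3(s) = 5s^3 - 30s^2 + 55s - 30
Adding term by term: s^3 - 3s^2 + 3s + 2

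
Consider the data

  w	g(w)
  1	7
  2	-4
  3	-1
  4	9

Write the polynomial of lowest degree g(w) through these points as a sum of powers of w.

Build the Lagrange basis polynomials:
L_0(w) = (w - 2)(w - 3)(w - 4) / [-6] = -(1/6)w^3 + (3/2)w^2 - (13/3)w + 4
L_1(w) = (w - 1)(w - 3)(w - 4) / [2] = (1/2)w^3 - 4w^2 + (19/2)w - 6
L_2(w) = (w - 1)(w - 2)(w - 4) / [-2] = -(1/2)w^3 + (7/2)w^2 - 7w + 4
L_3(w) = (w - 1)(w - 2)(w - 3) / [6] = (1/6)w^3 - w^2 + (11/6)w - 1
g(w) = 7·L_0 + (-4)·L_1 + (-1)·L_2 + 9·L_3
  7·L_0(w) = -(7/6)w^3 + (21/2)w^2 - (91/3)w + 28
  (-4)·L_1(w) = -2w^3 + 16w^2 - 38w + 24
  (-1)·L_2(w) = (1/2)w^3 - (7/2)w^2 + 7w - 4
  9·L_3(w) = (3/2)w^3 - 9w^2 + (33/2)w - 9
Adding term by term: -(7/6)w^3 + 14w^2 - (269/6)w + 39

g(w) = -(7/6)w^3 + 14w^2 - (269/6)w + 39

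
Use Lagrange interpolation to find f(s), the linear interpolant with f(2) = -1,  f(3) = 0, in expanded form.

Build the Lagrange basis polynomials:
L_0(s) = (s - 3) / [-1] = -s + 3
L_1(s) = (s - 2) / [1] = s - 2
f(s) = (-1)·L_0 + 0·L_1
  (-1)·L_0(s) = s - 3
  0·L_1(s) = 0
Adding term by term: s - 3

f(s) = s - 3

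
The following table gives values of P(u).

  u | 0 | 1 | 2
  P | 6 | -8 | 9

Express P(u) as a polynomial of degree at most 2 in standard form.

P(u) = (31/2)u^2 - (59/2)u + 6

Newton's divided differences:
P[0,1] = (-8 - 6) / (1 - 0) = -14
P[1,2] = (9 - (-8)) / (2 - 1) = 17
P[0,1,2] = (17 - (-14)) / (2 - 0) = 31/2
P(u) = 6 + (-14)·u + (31/2)·u(u - 1)
Expanding: P(u) = (31/2)u^2 - (59/2)u + 6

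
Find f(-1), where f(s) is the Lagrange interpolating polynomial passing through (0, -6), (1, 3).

Evaluate each Lagrange basis at s = -1:
L_0(-1) = (-2)/[(-1)] = 2
L_1(-1) = (-1)/[(1)] = -1
Sum: (-6)·(2) + 3·(-1) = -15

-15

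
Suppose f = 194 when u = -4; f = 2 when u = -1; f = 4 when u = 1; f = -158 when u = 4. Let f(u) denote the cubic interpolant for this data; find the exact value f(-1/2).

L_0(-1/2) = (1/2)·(-3/2)·(-9/2)/[(-3)·(-5)·(-8)] = -9/320
L_1(-1/2) = (7/2)·(-3/2)·(-9/2)/[(3)·(-2)·(-5)] = 63/80
L_2(-1/2) = (7/2)·(1/2)·(-9/2)/[(5)·(2)·(-3)] = 21/80
L_3(-1/2) = (7/2)·(1/2)·(-3/2)/[(8)·(5)·(3)] = -7/320
Sum: 194·(-9/320) + 2·(63/80) + 4·(21/80) + (-158)·(-7/320) = 5/8

5/8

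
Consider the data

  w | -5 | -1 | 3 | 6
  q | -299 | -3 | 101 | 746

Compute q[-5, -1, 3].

-6

q[-5,-1] = (-3 - (-299)) / (-1 - (-5)) = 74
q[-1,3] = (101 - (-3)) / (3 - (-1)) = 26
q[-5,-1,3] = (26 - 74) / (3 - (-5)) = -6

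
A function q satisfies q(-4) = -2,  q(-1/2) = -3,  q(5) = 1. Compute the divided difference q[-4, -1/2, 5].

q[-4,-1/2] = (-3 - (-2)) / (-1/2 - (-4)) = -2/7
q[-1/2,5] = (1 - (-3)) / (5 - (-1/2)) = 8/11
q[-4,-1/2,5] = (8/11 - (-2/7)) / (5 - (-4)) = 26/231

26/231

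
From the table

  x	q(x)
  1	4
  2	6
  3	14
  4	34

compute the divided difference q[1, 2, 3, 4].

1

q[1,2] = (6 - 4) / (2 - 1) = 2
q[2,3] = (14 - 6) / (3 - 2) = 8
q[3,4] = (34 - 14) / (4 - 3) = 20
q[1,2,3] = (8 - 2) / (3 - 1) = 3
q[2,3,4] = (20 - 8) / (4 - 2) = 6
q[1,2,3,4] = (6 - 3) / (4 - 1) = 1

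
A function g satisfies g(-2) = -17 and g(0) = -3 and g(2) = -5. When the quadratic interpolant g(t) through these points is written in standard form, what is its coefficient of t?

3

Build the Lagrange basis polynomials:
L_0(t) = t(t - 2) / [8] = (1/8)t^2 - (1/4)t
L_1(t) = (t + 2)(t - 2) / [-4] = -(1/4)t^2 + 1
L_2(t) = (t + 2)t / [8] = (1/8)t^2 + (1/4)t
g(t) = (-17)·L_0 + (-3)·L_1 + (-5)·L_2
Only the coefficient of t is needed; take it from each L_i and combine:
(-17)·(-1/4) + (-3)·(0) + (-5)·(1/4) = 3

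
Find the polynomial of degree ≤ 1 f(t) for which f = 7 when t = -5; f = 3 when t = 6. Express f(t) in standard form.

L_0(t) = (t - 6) / [-11] = -(1/11)t + 6/11
L_1(t) = (t + 5) / [11] = (1/11)t + 5/11
f(t) = 7·L_0 + 3·L_1
  7·L_0(t) = -(7/11)t + 42/11
  3·L_1(t) = (3/11)t + 15/11
Adding term by term: -(4/11)t + 57/11

f(t) = -(4/11)t + 57/11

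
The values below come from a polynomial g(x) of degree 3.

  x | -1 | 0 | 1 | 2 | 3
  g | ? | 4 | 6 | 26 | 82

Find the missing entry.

The 4 known values determine g uniquely (degree ≤ 3).
Evaluate each Lagrange basis at x = -1:
L_0(-1) = (-2)·(-3)·(-4)/[(-1)·(-2)·(-3)] = 4
L_1(-1) = (-1)·(-3)·(-4)/[(1)·(-1)·(-2)] = -6
L_2(-1) = (-1)·(-2)·(-4)/[(2)·(1)·(-1)] = 4
L_3(-1) = (-1)·(-2)·(-3)/[(3)·(2)·(1)] = -1
Sum: 4·(4) + 6·(-6) + 26·(4) + 82·(-1) = 2

2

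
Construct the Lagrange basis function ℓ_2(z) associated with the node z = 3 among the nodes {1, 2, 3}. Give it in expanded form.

ℓ_2(z) = (z - 1)(z - 2) / [(2)·(1)]
       = (z^2 - 3z + 2) / (2)

ℓ_2(z) = (1/2)z^2 - (3/2)z + 1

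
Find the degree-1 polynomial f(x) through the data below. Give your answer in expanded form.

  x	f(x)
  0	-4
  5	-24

f(x) = -4x - 4

L_0(x) = (x - 5) / [-5] = -(1/5)x + 1
L_1(x) = x / [5] = (1/5)x
f(x) = (-4)·L_0 + (-24)·L_1
  (-4)·L_0(x) = (4/5)x - 4
  (-24)·L_1(x) = -(24/5)x
Adding term by term: -4x - 4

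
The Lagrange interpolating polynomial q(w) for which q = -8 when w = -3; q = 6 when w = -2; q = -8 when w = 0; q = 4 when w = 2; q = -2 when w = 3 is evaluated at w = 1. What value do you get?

-22/5

L_0(1) = (3)·(1)·(-1)·(-2)/[(-1)·(-3)·(-5)·(-6)] = 1/15
L_1(1) = (4)·(1)·(-1)·(-2)/[(1)·(-2)·(-4)·(-5)] = -1/5
L_2(1) = (4)·(3)·(-1)·(-2)/[(3)·(2)·(-2)·(-3)] = 2/3
L_3(1) = (4)·(3)·(1)·(-2)/[(5)·(4)·(2)·(-1)] = 3/5
L_4(1) = (4)·(3)·(1)·(-1)/[(6)·(5)·(3)·(1)] = -2/15
Sum: (-8)·(1/15) + 6·(-1/5) + (-8)·(2/3) + 4·(3/5) + (-2)·(-2/15) = -22/5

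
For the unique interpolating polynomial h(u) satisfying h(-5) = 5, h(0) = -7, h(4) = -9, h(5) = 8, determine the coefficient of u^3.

74/225

L_0(u) = u(u - 4)(u - 5) / [-450] = -(1/450)u^3 + (1/50)u^2 - (2/45)u
L_1(u) = (u + 5)(u - 4)(u - 5) / [100] = (1/100)u^3 - (1/25)u^2 - (1/4)u + 1
L_2(u) = (u + 5)u(u - 5) / [-36] = -(1/36)u^3 + (25/36)u
L_3(u) = (u + 5)u(u - 4) / [50] = (1/50)u^3 + (1/50)u^2 - (2/5)u
h(u) = 5·L_0 + (-7)·L_1 + (-9)·L_2 + 8·L_3
Only the coefficient of u^3 is needed; take it from each L_i and combine:
5·(-1/450) + (-7)·(1/100) + (-9)·(-1/36) + 8·(1/50) = 74/225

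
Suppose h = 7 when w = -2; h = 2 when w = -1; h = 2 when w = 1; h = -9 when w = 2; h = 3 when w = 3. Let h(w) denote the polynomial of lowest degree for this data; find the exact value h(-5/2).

16869/640

L_0(-5/2) = (-3/2)·(-7/2)·(-9/2)·(-11/2)/[(-1)·(-3)·(-4)·(-5)] = 693/320
L_1(-5/2) = (-1/2)·(-7/2)·(-9/2)·(-11/2)/[(1)·(-2)·(-3)·(-4)] = -231/128
L_2(-5/2) = (-1/2)·(-3/2)·(-9/2)·(-11/2)/[(3)·(2)·(-1)·(-2)] = 99/64
L_3(-5/2) = (-1/2)·(-3/2)·(-7/2)·(-11/2)/[(4)·(3)·(1)·(-1)] = -77/64
L_4(-5/2) = (-1/2)·(-3/2)·(-7/2)·(-9/2)/[(5)·(4)·(2)·(1)] = 189/640
Sum: 7·(693/320) + 2·(-231/128) + 2·(99/64) + (-9)·(-77/64) + 3·(189/640) = 16869/640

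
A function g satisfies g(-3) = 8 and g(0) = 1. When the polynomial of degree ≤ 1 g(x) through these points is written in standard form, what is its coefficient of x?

Build the Lagrange basis polynomials:
L_0(x) = x / [-3] = -(1/3)x
L_1(x) = (x + 3) / [3] = (1/3)x + 1
g(x) = 8·L_0 + 1·L_1
Only the coefficient of x is needed; take it from each L_i and combine:
8·(-1/3) + 1·(1/3) = -7/3

-7/3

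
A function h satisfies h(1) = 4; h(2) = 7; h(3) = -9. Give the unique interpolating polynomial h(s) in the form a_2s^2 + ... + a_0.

h(s) = -(19/2)s^2 + (63/2)s - 18

L_0(s) = (s - 2)(s - 3) / [2] = (1/2)s^2 - (5/2)s + 3
L_1(s) = (s - 1)(s - 3) / [-1] = -s^2 + 4s - 3
L_2(s) = (s - 1)(s - 2) / [2] = (1/2)s^2 - (3/2)s + 1
h(s) = 4·L_0 + 7·L_1 + (-9)·L_2
  4·L_0(s) = 2s^2 - 10s + 12
  7·L_1(s) = -7s^2 + 28s - 21
  (-9)·L_2(s) = -(9/2)s^2 + (27/2)s - 9
Adding term by term: -(19/2)s^2 + (63/2)s - 18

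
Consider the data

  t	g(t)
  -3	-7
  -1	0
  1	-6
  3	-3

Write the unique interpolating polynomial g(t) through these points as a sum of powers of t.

L_0(t) = (t + 1)(t - 1)(t - 3) / [-48] = -(1/48)t^3 + (1/16)t^2 + (1/48)t - 1/16
L_1(t) = (t + 3)(t - 1)(t - 3) / [16] = (1/16)t^3 - (1/16)t^2 - (9/16)t + 9/16
L_2(t) = (t + 3)(t + 1)(t - 3) / [-16] = -(1/16)t^3 - (1/16)t^2 + (9/16)t + 9/16
L_3(t) = (t + 3)(t + 1)(t - 1) / [48] = (1/48)t^3 + (1/16)t^2 - (1/48)t - 1/16
g(t) = (-7)·L_0 + 0·L_1 + (-6)·L_2 + (-3)·L_3
  (-7)·L_0(t) = (7/48)t^3 - (7/16)t^2 - (7/48)t + 7/16
  0·L_1(t) = 0
  (-6)·L_2(t) = (3/8)t^3 + (3/8)t^2 - (27/8)t - 27/8
  (-3)·L_3(t) = -(1/16)t^3 - (3/16)t^2 + (1/16)t + 3/16
Adding term by term: (11/24)t^3 - (1/4)t^2 - (83/24)t - 11/4

g(t) = (11/24)t^3 - (1/4)t^2 - (83/24)t - 11/4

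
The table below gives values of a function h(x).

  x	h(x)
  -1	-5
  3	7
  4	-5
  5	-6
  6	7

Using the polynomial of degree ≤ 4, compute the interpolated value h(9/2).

L_0(9/2) = (3/2)·(1/2)·(-1/2)·(-3/2)/[(-4)·(-5)·(-6)·(-7)] = 3/4480
L_1(9/2) = (11/2)·(1/2)·(-1/2)·(-3/2)/[(4)·(-1)·(-2)·(-3)] = -11/128
L_2(9/2) = (11/2)·(3/2)·(-1/2)·(-3/2)/[(5)·(1)·(-1)·(-2)] = 99/160
L_3(9/2) = (11/2)·(3/2)·(1/2)·(-3/2)/[(6)·(2)·(1)·(-1)] = 33/64
L_4(9/2) = (11/2)·(3/2)·(1/2)·(-1/2)/[(7)·(3)·(2)·(1)] = -11/224
Sum: (-5)·(3/4480) + 7·(-11/128) + (-5)·(99/160) + (-6)·(33/64) + 7·(-11/224) = -3197/448

-3197/448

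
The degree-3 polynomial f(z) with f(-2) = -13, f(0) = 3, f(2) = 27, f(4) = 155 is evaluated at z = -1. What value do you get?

0

Evaluate each Lagrange basis at z = -1:
L_0(-1) = (-1)·(-3)·(-5)/[(-2)·(-4)·(-6)] = 5/16
L_1(-1) = (1)·(-3)·(-5)/[(2)·(-2)·(-4)] = 15/16
L_2(-1) = (1)·(-1)·(-5)/[(4)·(2)·(-2)] = -5/16
L_3(-1) = (1)·(-1)·(-3)/[(6)·(4)·(2)] = 1/16
Sum: (-13)·(5/16) + 3·(15/16) + 27·(-5/16) + 155·(1/16) = 0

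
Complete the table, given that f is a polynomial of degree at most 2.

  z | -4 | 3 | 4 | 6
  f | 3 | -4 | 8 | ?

The 3 known values determine f uniquely (degree ≤ 2).
L_0(6) = (3)·(2)/[(-7)·(-8)] = 3/28
L_1(6) = (10)·(2)/[(7)·(-1)] = -20/7
L_2(6) = (10)·(3)/[(8)·(1)] = 15/4
Sum: 3·(3/28) + (-4)·(-20/7) + 8·(15/4) = 167/4

167/4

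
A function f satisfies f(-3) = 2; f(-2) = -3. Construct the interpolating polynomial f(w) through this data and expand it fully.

Build the Lagrange basis polynomials:
L_0(w) = (w + 2) / [-1] = -w - 2
L_1(w) = (w + 3) / [1] = w + 3
f(w) = 2·L_0 + (-3)·L_1
  2·L_0(w) = -2w - 4
  (-3)·L_1(w) = -3w - 9
Adding term by term: -5w - 13

f(w) = -5w - 13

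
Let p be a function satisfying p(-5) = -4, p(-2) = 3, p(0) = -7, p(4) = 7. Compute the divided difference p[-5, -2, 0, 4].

p[-5,-2] = (3 - (-4)) / (-2 - (-5)) = 7/3
p[-2,0] = (-7 - 3) / (0 - (-2)) = -5
p[0,4] = (7 - (-7)) / (4 - 0) = 7/2
p[-5,-2,0] = (-5 - 7/3) / (0 - (-5)) = -22/15
p[-2,0,4] = (7/2 - (-5)) / (4 - (-2)) = 17/12
p[-5,-2,0,4] = (17/12 - (-22/15)) / (4 - (-5)) = 173/540

173/540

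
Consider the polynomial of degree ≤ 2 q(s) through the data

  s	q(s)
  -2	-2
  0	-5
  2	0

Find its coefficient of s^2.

1

Build the Lagrange basis polynomials:
L_0(s) = s(s - 2) / [8] = (1/8)s^2 - (1/4)s
L_1(s) = (s + 2)(s - 2) / [-4] = -(1/4)s^2 + 1
L_2(s) = (s + 2)s / [8] = (1/8)s^2 + (1/4)s
q(s) = (-2)·L_0 + (-5)·L_1 + 0·L_2
Only the coefficient of s^2 is needed; take it from each L_i and combine:
(-2)·(1/8) + (-5)·(-1/4) + 0·(1/8) = 1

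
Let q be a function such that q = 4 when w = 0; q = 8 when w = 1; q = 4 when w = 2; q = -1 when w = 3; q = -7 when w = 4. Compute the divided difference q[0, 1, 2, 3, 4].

-7/24

q[0,1] = (8 - 4) / (1 - 0) = 4
q[1,2] = (4 - 8) / (2 - 1) = -4
q[2,3] = (-1 - 4) / (3 - 2) = -5
q[3,4] = (-7 - (-1)) / (4 - 3) = -6
q[0,1,2] = (-4 - 4) / (2 - 0) = -4
q[1,2,3] = (-5 - (-4)) / (3 - 1) = -1/2
q[2,3,4] = (-6 - (-5)) / (4 - 2) = -1/2
q[0,1,2,3] = (-1/2 - (-4)) / (3 - 0) = 7/6
q[1,2,3,4] = (-1/2 - (-1/2)) / (4 - 1) = 0
q[0,1,2,3,4] = (0 - 7/6) / (4 - 0) = -7/24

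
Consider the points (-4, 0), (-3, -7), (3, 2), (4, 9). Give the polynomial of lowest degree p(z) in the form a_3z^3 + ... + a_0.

L_0(z) = (z + 3)(z - 3)(z - 4) / [-56] = -(1/56)z^3 + (1/14)z^2 + (9/56)z - 9/14
L_1(z) = (z + 4)(z - 3)(z - 4) / [42] = (1/42)z^3 - (1/14)z^2 - (8/21)z + 8/7
L_2(z) = (z + 4)(z + 3)(z - 4) / [-42] = -(1/42)z^3 - (1/14)z^2 + (8/21)z + 8/7
L_3(z) = (z + 4)(z + 3)(z - 3) / [56] = (1/56)z^3 + (1/14)z^2 - (9/56)z - 9/14
p(z) = 0·L_0 + (-7)·L_1 + 2·L_2 + 9·L_3
  0·L_0(z) = 0
  (-7)·L_1(z) = -(1/6)z^3 + (1/2)z^2 + (8/3)z - 8
  2·L_2(z) = -(1/21)z^3 - (1/7)z^2 + (16/21)z + 16/7
  9·L_3(z) = (9/56)z^3 + (9/14)z^2 - (81/56)z - 81/14
Adding term by term: -(3/56)z^3 + z^2 + (111/56)z - 23/2

p(z) = -(3/56)z^3 + z^2 + (111/56)z - 23/2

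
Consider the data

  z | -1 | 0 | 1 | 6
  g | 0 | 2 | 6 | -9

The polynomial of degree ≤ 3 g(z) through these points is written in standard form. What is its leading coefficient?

-13/42

Build the Lagrange basis polynomials:
L_0(z) = z(z - 1)(z - 6) / [-14] = -(1/14)z^3 + (1/2)z^2 - (3/7)z
L_1(z) = (z + 1)(z - 1)(z - 6) / [6] = (1/6)z^3 - z^2 - (1/6)z + 1
L_2(z) = (z + 1)z(z - 6) / [-10] = -(1/10)z^3 + (1/2)z^2 + (3/5)z
L_3(z) = (z + 1)z(z - 1) / [210] = (1/210)z^3 - (1/210)z
g(z) = 0·L_0 + 2·L_1 + 6·L_2 + (-9)·L_3
Only the coefficient of z^3 is needed; take it from each L_i and combine:
0·(-1/14) + 2·(1/6) + 6·(-1/10) + (-9)·(1/210) = -13/42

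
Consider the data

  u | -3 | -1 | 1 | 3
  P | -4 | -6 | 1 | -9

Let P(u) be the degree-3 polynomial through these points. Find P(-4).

17/2

Using Newton's divided-difference form:
P[-3,-1] = (-6 - (-4)) / (-1 - (-3)) = -1
P[-1,1] = (1 - (-6)) / (1 - (-1)) = 7/2
P[1,3] = (-9 - 1) / (3 - 1) = -5
P[-3,-1,1] = (7/2 - (-1)) / (1 - (-3)) = 9/8
P[-1,1,3] = (-5 - 7/2) / (3 - (-1)) = -17/8
P[-3,-1,1,3] = (-17/8 - 9/8) / (3 - (-3)) = -13/24
P(-4) = -4 + (-1)·(-1) + (9/8)·(-1)·(-3) + (-13/24)·(-1)·(-3)·(-5) = 17/2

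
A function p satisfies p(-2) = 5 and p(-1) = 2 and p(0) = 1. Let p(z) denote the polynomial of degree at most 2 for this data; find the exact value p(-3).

10

L_0(-3) = (-2)·(-3)/[(-1)·(-2)] = 3
L_1(-3) = (-1)·(-3)/[(1)·(-1)] = -3
L_2(-3) = (-1)·(-2)/[(2)·(1)] = 1
Sum: 5·(3) + 2·(-3) + 1·(1) = 10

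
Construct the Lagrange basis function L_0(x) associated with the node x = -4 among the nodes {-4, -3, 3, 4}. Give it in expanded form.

L_0(x) = -(1/56)x^3 + (1/14)x^2 + (9/56)x - 9/14

L_0(x) = (x + 3)(x - 3)(x - 4) / [(-1)·(-7)·(-8)]
       = (x^3 - 4x^2 - 9x + 36) / (-56)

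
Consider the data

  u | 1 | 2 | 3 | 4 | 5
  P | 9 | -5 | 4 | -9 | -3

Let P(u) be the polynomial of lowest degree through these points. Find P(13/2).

Evaluate each Lagrange basis at u = 13/2:
L_0(13/2) = (9/2)·(7/2)·(5/2)·(3/2)/[(-1)·(-2)·(-3)·(-4)] = 315/128
L_1(13/2) = (11/2)·(7/2)·(5/2)·(3/2)/[(1)·(-1)·(-2)·(-3)] = -385/32
L_2(13/2) = (11/2)·(9/2)·(5/2)·(3/2)/[(2)·(1)·(-1)·(-2)] = 1485/64
L_3(13/2) = (11/2)·(9/2)·(7/2)·(3/2)/[(3)·(2)·(1)·(-1)] = -693/32
L_4(13/2) = (11/2)·(9/2)·(7/2)·(5/2)/[(4)·(3)·(2)·(1)] = 1155/128
Sum: 9·(315/128) + (-5)·(-385/32) + 4·(1485/64) + (-9)·(-693/32) + (-3)·(1155/128) = 21949/64

21949/64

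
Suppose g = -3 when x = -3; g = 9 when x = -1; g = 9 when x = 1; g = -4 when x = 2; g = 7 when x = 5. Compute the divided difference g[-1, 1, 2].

-13/3

g[-1,1] = (9 - 9) / (1 - (-1)) = 0
g[1,2] = (-4 - 9) / (2 - 1) = -13
g[-1,1,2] = (-13 - 0) / (2 - (-1)) = -13/3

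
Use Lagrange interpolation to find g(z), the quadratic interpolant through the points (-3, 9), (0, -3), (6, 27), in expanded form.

g(z) = z^2 - z - 3

L_0(z) = z(z - 6) / [27] = (1/27)z^2 - (2/9)z
L_1(z) = (z + 3)(z - 6) / [-18] = -(1/18)z^2 + (1/6)z + 1
L_2(z) = (z + 3)z / [54] = (1/54)z^2 + (1/18)z
g(z) = 9·L_0 + (-3)·L_1 + 27·L_2
  9·L_0(z) = (1/3)z^2 - 2z
  (-3)·L_1(z) = (1/6)z^2 - (1/2)z - 3
  27·L_2(z) = (1/2)z^2 + (3/2)z
Adding term by term: z^2 - z - 3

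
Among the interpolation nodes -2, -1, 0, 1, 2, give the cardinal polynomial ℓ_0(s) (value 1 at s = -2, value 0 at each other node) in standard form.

ℓ_0(s) = (1/24)s^4 - (1/12)s^3 - (1/24)s^2 + (1/12)s

ℓ_0(s) = (s + 1)s(s - 1)(s - 2) / [(-1)·(-2)·(-3)·(-4)]
       = (s^4 - 2s^3 - s^2 + 2s) / (24)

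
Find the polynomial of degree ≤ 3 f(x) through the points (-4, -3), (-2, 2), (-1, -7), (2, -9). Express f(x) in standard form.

f(x) = (71/72)x^3 + (221/72)x^2 - (241/36)x - 142/9

L_0(x) = (x + 2)(x + 1)(x - 2) / [-36] = -(1/36)x^3 - (1/36)x^2 + (1/9)x + 1/9
L_1(x) = (x + 4)(x + 1)(x - 2) / [8] = (1/8)x^3 + (3/8)x^2 - (3/4)x - 1
L_2(x) = (x + 4)(x + 2)(x - 2) / [-9] = -(1/9)x^3 - (4/9)x^2 + (4/9)x + 16/9
L_3(x) = (x + 4)(x + 2)(x + 1) / [72] = (1/72)x^3 + (7/72)x^2 + (7/36)x + 1/9
f(x) = (-3)·L_0 + 2·L_1 + (-7)·L_2 + (-9)·L_3
  (-3)·L_0(x) = (1/12)x^3 + (1/12)x^2 - (1/3)x - 1/3
  2·L_1(x) = (1/4)x^3 + (3/4)x^2 - (3/2)x - 2
  (-7)·L_2(x) = (7/9)x^3 + (28/9)x^2 - (28/9)x - 112/9
  (-9)·L_3(x) = -(1/8)x^3 - (7/8)x^2 - (7/4)x - 1
Adding term by term: (71/72)x^3 + (221/72)x^2 - (241/36)x - 142/9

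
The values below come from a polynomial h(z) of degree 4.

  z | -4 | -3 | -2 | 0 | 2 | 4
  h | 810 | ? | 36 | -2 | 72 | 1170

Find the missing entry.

232

The 5 known values determine h uniquely (degree ≤ 4).
L_0(-3) = (-1)·(-3)·(-5)·(-7)/[(-2)·(-4)·(-6)·(-8)] = 35/128
L_1(-3) = (1)·(-3)·(-5)·(-7)/[(2)·(-2)·(-4)·(-6)] = 35/32
L_2(-3) = (1)·(-1)·(-5)·(-7)/[(4)·(2)·(-2)·(-4)] = -35/64
L_3(-3) = (1)·(-1)·(-3)·(-7)/[(6)·(4)·(2)·(-2)] = 7/32
L_4(-3) = (1)·(-1)·(-3)·(-5)/[(8)·(6)·(4)·(2)] = -5/128
Sum: 810·(35/128) + 36·(35/32) + (-2)·(-35/64) + 72·(7/32) + 1170·(-5/128) = 232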